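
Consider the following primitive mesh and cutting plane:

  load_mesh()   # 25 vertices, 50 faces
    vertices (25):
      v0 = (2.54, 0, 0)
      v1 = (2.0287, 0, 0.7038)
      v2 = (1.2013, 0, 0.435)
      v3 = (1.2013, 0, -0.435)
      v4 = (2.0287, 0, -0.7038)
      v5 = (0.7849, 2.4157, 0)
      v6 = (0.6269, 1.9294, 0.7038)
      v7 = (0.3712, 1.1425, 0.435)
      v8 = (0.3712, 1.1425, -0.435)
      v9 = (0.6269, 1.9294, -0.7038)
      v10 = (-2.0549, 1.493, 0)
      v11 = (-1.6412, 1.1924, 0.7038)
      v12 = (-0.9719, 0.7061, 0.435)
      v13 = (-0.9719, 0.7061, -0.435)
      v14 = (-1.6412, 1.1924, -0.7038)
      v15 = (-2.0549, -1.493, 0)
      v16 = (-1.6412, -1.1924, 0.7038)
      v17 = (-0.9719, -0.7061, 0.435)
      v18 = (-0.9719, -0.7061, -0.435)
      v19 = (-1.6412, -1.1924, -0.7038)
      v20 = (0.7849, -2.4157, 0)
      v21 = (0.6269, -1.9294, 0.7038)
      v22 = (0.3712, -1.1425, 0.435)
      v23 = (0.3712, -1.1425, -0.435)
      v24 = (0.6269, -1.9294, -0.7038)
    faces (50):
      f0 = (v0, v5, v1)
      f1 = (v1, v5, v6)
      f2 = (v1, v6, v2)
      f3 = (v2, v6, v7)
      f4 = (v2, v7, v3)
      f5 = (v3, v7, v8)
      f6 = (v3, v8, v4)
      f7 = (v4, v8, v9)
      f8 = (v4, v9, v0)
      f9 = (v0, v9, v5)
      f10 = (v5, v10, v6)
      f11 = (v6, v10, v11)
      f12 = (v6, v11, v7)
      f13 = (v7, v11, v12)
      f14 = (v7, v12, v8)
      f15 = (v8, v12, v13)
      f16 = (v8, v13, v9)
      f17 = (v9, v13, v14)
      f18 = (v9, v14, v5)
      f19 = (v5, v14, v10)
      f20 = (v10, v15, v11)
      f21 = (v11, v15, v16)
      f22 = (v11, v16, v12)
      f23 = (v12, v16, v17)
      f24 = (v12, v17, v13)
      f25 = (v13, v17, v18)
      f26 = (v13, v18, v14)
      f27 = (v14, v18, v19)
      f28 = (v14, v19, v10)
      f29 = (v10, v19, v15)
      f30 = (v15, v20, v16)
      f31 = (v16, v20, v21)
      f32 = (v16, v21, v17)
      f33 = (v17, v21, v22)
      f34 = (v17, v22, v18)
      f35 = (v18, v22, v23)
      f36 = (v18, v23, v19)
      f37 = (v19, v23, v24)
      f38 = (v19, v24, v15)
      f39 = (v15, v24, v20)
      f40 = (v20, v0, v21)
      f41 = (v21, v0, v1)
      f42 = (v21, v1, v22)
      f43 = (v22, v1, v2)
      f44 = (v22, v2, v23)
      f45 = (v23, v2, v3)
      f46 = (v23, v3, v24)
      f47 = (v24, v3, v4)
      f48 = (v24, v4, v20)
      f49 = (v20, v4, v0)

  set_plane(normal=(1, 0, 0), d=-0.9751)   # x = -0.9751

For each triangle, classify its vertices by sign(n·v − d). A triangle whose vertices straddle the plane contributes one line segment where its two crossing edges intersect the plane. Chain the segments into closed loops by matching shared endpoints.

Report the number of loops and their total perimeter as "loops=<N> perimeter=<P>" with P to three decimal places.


Straddling triangles (18 of 50):
  (v5,v10,v6) [+-+] → (-0.9751, 1.84385, 0)–(-0.9751, 1.66871, 0.283378)  len=0.3331
  (v6,v10,v11) [+--] → (-0.9751, 1.66871, 0.283378)–(-0.9751, 1.40884, 0.7038)  len=0.4943
  (v6,v11,v7) [+-+] → (-0.9751, 1.40884, 0.7038)–(-0.9751, 1.17588, 0.614828)  len=0.2494
  (v7,v11,v12) [+-+] → (-0.9751, 1.17588, 0.614828)–(-0.9751, 0.708425, 0.436285)  len=0.5004
  (v9,v13,v14) [++-] → (-0.9751, 0.708425, -0.436285)–(-0.9751, 1.40884, -0.7038)  len=0.7498
  (v9,v14,v5) [+-+] → (-0.9751, 1.40884, -0.7038)–(-0.9751, 1.52826, -0.510568)  len=0.2272
  (v5,v14,v10) [+--] → (-0.9751, 1.52826, -0.510568)–(-0.9751, 1.84385, 0)  len=0.6002
  (v11,v16,v12) [--+] → (-0.9751, 0.697023, 0.436285)–(-0.9751, 0.708425, 0.436285)  len=0.0114
  (v12,v16,v17) [+-+] → (-0.9751, 0.697023, 0.436285)–(-0.9751, -0.708425, 0.436285)  len=1.4054
  (v13,v18,v14) [++-] → (-0.9751, -0.697023, -0.436285)–(-0.9751, 0.708425, -0.436285)  len=1.4054
  (v14,v18,v19) [-+-] → (-0.9751, -0.697023, -0.436285)–(-0.9751, -0.708425, -0.436285)  len=0.0114
  (v15,v20,v16) [-+-] → (-0.9751, -1.84385, 0)–(-0.9751, -1.52826, 0.510568)  len=0.6002
  (v16,v20,v21) [-++] → (-0.9751, -1.52826, 0.510568)–(-0.9751, -1.40884, 0.7038)  len=0.2272
  (v16,v21,v17) [-++] → (-0.9751, -1.40884, 0.7038)–(-0.9751, -0.708425, 0.436285)  len=0.7498
  (v18,v23,v19) [++-] → (-0.9751, -1.17588, -0.614828)–(-0.9751, -0.708425, -0.436285)  len=0.5004
  (v19,v23,v24) [-++] → (-0.9751, -1.17588, -0.614828)–(-0.9751, -1.40884, -0.7038)  len=0.2494
  (v19,v24,v15) [-+-] → (-0.9751, -1.40884, -0.7038)–(-0.9751, -1.66871, -0.283378)  len=0.4943
  (v15,v24,v20) [-++] → (-0.9751, -1.66871, -0.283378)–(-0.9751, -1.84385, 0)  len=0.3331

Chained into 1 loop(s):
  loop 1: 18 segments, perimeter = 9.1423
Total perimeter = 9.142

loops=1 perimeter=9.142


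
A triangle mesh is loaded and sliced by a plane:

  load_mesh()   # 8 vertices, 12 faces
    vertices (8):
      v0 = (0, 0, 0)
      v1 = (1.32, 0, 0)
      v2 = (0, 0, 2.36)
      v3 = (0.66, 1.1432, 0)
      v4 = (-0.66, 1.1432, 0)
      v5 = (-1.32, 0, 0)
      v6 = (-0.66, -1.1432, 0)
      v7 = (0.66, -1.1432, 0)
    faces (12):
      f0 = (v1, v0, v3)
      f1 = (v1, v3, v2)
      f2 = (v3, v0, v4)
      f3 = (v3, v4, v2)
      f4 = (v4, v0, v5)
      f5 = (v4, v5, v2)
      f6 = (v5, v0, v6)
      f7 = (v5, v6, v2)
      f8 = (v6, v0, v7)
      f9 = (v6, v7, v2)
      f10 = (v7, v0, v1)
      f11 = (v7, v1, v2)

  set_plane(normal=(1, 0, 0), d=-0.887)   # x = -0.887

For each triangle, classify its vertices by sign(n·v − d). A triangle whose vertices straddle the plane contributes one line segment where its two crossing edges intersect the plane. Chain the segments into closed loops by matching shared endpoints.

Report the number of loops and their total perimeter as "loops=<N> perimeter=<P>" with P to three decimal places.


loops=1 perimeter=3.656

Straddling triangles (4 of 12):
  (v4,v0,v5) [++-] → (-0.887, 0, 0)–(-0.887, 0.750008, 0)  len=0.7500
  (v4,v5,v2) [+-+] → (-0.887, 0.750008, 0)–(-0.887, 0, 0.774152)  len=1.0779
  (v5,v0,v6) [-++] → (-0.887, 0, 0)–(-0.887, -0.750008, 0)  len=0.7500
  (v5,v6,v2) [-++] → (-0.887, -0.750008, 0)–(-0.887, 0, 0.774152)  len=1.0779

Chained into 1 loop(s):
  loop 1: 4 segments, perimeter = 3.6558
Total perimeter = 3.656


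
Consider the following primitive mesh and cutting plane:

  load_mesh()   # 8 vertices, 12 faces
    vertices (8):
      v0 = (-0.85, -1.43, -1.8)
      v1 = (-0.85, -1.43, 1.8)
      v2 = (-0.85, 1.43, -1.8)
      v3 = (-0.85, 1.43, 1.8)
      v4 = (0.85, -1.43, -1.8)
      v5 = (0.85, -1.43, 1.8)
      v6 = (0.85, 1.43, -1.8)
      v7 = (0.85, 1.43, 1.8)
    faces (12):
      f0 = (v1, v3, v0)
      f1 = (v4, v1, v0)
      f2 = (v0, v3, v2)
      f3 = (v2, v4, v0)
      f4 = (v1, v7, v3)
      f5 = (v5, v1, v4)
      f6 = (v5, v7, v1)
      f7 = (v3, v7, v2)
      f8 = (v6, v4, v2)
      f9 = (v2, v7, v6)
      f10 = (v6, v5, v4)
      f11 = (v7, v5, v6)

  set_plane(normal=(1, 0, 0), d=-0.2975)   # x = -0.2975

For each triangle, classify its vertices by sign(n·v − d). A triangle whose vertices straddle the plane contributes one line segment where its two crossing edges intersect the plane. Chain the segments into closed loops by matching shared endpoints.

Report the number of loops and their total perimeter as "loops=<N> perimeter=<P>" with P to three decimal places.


loops=1 perimeter=12.920

Straddling triangles (8 of 12):
  (v4,v1,v0) [+--] → (-0.2975, -1.43, 0.63)–(-0.2975, -1.43, -1.8)  len=2.4300
  (v2,v4,v0) [-+-] → (-0.2975, 0.5005, -1.8)–(-0.2975, -1.43, -1.8)  len=1.9305
  (v1,v7,v3) [-+-] → (-0.2975, -0.5005, 1.8)–(-0.2975, 1.43, 1.8)  len=1.9305
  (v5,v1,v4) [+-+] → (-0.2975, -1.43, 1.8)–(-0.2975, -1.43, 0.63)  len=1.1700
  (v5,v7,v1) [++-] → (-0.2975, -0.5005, 1.8)–(-0.2975, -1.43, 1.8)  len=0.9295
  (v3,v7,v2) [-+-] → (-0.2975, 1.43, 1.8)–(-0.2975, 1.43, -0.63)  len=2.4300
  (v6,v4,v2) [++-] → (-0.2975, 0.5005, -1.8)–(-0.2975, 1.43, -1.8)  len=0.9295
  (v2,v7,v6) [-++] → (-0.2975, 1.43, -0.63)–(-0.2975, 1.43, -1.8)  len=1.1700

Chained into 1 loop(s):
  loop 1: 8 segments, perimeter = 12.9200
Total perimeter = 12.920


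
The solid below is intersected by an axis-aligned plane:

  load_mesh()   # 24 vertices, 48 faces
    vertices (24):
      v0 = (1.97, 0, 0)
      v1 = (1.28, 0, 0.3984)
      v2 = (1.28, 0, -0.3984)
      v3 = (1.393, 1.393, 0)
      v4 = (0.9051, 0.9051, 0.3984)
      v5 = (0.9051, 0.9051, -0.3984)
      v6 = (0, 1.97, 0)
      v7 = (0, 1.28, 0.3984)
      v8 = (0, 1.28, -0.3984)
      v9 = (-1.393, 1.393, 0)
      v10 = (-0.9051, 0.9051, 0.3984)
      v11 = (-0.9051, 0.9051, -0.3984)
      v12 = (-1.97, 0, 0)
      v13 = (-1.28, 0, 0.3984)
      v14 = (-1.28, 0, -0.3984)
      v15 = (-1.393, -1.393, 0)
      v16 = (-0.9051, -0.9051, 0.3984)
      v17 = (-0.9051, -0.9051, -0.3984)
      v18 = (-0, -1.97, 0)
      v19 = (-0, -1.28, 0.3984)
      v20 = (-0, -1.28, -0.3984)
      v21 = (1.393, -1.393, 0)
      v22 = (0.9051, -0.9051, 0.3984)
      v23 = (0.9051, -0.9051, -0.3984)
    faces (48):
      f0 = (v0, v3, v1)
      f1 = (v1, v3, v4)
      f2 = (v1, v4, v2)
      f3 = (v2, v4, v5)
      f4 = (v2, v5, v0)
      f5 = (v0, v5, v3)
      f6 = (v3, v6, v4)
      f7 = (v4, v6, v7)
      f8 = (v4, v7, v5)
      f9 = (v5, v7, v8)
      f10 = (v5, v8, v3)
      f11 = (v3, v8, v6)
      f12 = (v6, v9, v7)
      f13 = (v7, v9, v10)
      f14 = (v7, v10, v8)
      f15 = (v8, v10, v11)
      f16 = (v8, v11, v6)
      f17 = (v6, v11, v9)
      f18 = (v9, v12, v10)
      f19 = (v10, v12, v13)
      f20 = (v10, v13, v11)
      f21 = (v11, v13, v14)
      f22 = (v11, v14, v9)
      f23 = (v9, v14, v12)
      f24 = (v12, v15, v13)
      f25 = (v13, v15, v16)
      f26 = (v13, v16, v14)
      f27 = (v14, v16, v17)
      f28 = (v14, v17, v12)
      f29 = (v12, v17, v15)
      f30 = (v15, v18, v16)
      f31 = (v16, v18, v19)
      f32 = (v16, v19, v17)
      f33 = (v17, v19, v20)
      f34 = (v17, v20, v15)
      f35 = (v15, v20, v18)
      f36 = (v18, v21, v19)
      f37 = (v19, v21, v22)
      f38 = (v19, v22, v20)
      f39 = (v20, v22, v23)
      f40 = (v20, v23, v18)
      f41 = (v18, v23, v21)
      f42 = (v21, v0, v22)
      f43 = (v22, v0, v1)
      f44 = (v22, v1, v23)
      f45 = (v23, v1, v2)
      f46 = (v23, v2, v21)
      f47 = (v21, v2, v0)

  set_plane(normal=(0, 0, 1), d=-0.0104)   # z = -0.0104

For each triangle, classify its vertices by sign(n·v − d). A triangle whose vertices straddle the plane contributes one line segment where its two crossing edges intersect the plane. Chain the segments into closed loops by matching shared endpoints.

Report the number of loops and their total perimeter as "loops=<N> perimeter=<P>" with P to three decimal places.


Straddling triangles (32 of 48):
  (v1,v4,v2) [++-] → (1.09744, 0.440736, -0.0104)–(1.28, 0, -0.0104)  len=0.4770
  (v2,v4,v5) [-+-] → (1.09744, 0.440736, -0.0104)–(0.9051, 0.9051, -0.0104)  len=0.5026
  (v2,v5,v0) [--+] → (1.9422, 0.0236271, -0.0104)–(1.95199, 0, -0.0104)  len=0.0256
  (v0,v5,v3) [+-+] → (1.9422, 0.0236271, -0.0104)–(1.38026, 1.38026, -0.0104)  len=1.4684
  (v4,v7,v5) [++-] → (0.464364, 1.08766, -0.0104)–(0.9051, 0.9051, -0.0104)  len=0.4770
  (v5,v7,v8) [-+-] → (0.464364, 1.08766, -0.0104)–(0, 1.28, -0.0104)  len=0.5026
  (v5,v8,v3) [--+] → (1.35664, 1.39005, -0.0104)–(1.38026, 1.38026, -0.0104)  len=0.0256
  (v3,v8,v6) [+-+] → (1.35664, 1.39005, -0.0104)–(0, 1.95199, -0.0104)  len=1.4684
  (v7,v10,v8) [++-] → (-0.440736, 1.09744, -0.0104)–(0, 1.28, -0.0104)  len=0.4770
  (v8,v10,v11) [-+-] → (-0.440736, 1.09744, -0.0104)–(-0.9051, 0.9051, -0.0104)  len=0.5026
  (v8,v11,v6) [--+] → (-0.0236271, 1.9422, -0.0104)–(0, 1.95199, -0.0104)  len=0.0256
  (v6,v11,v9) [+-+] → (-0.0236271, 1.9422, -0.0104)–(-1.38026, 1.38026, -0.0104)  len=1.4684
  (v10,v13,v11) [++-] → (-1.08766, 0.464364, -0.0104)–(-0.9051, 0.9051, -0.0104)  len=0.4770
  (v11,v13,v14) [-+-] → (-1.08766, 0.464364, -0.0104)–(-1.28, 0, -0.0104)  len=0.5026
  (v11,v14,v9) [--+] → (-1.39005, 1.35664, -0.0104)–(-1.38026, 1.38026, -0.0104)  len=0.0256
  (v9,v14,v12) [+-+] → (-1.39005, 1.35664, -0.0104)–(-1.95199, 0, -0.0104)  len=1.4684
  (v13,v16,v14) [++-] → (-1.09744, -0.440736, -0.0104)–(-1.28, 0, -0.0104)  len=0.4770
  (v14,v16,v17) [-+-] → (-1.09744, -0.440736, -0.0104)–(-0.9051, -0.9051, -0.0104)  len=0.5026
  (v14,v17,v12) [--+] → (-1.9422, -0.0236271, -0.0104)–(-1.95199, 0, -0.0104)  len=0.0256
  (v12,v17,v15) [+-+] → (-1.9422, -0.0236271, -0.0104)–(-1.38026, -1.38026, -0.0104)  len=1.4684
  (v16,v19,v17) [++-] → (-0.464364, -1.08766, -0.0104)–(-0.9051, -0.9051, -0.0104)  len=0.4770
  (v17,v19,v20) [-+-] → (-0.464364, -1.08766, -0.0104)–(0, -1.28, -0.0104)  len=0.5026
  (v17,v20,v15) [--+] → (-1.35664, -1.39005, -0.0104)–(-1.38026, -1.38026, -0.0104)  len=0.0256
  (v15,v20,v18) [+-+] → (-1.35664, -1.39005, -0.0104)–(0, -1.95199, -0.0104)  len=1.4684
  (v19,v22,v20) [++-] → (0.440736, -1.09744, -0.0104)–(0, -1.28, -0.0104)  len=0.4770
  (v20,v22,v23) [-+-] → (0.440736, -1.09744, -0.0104)–(0.9051, -0.9051, -0.0104)  len=0.5026
  (v20,v23,v18) [--+] → (0.0236271, -1.9422, -0.0104)–(0, -1.95199, -0.0104)  len=0.0256
  (v18,v23,v21) [+-+] → (0.0236271, -1.9422, -0.0104)–(1.38026, -1.38026, -0.0104)  len=1.4684
  (v22,v1,v23) [++-] → (1.08766, -0.464364, -0.0104)–(0.9051, -0.9051, -0.0104)  len=0.4770
  (v23,v1,v2) [-+-] → (1.08766, -0.464364, -0.0104)–(1.28, 0, -0.0104)  len=0.5026
  (v23,v2,v21) [--+] → (1.39005, -1.35664, -0.0104)–(1.38026, -1.38026, -0.0104)  len=0.0256
  (v21,v2,v0) [+-+] → (1.39005, -1.35664, -0.0104)–(1.95199, 0, -0.0104)  len=1.4684

Chained into 2 loop(s):
  loop 1: 16 segments, perimeter = 7.8374
  loop 2: 16 segments, perimeter = 11.9519
Total perimeter = 19.789

loops=2 perimeter=19.789


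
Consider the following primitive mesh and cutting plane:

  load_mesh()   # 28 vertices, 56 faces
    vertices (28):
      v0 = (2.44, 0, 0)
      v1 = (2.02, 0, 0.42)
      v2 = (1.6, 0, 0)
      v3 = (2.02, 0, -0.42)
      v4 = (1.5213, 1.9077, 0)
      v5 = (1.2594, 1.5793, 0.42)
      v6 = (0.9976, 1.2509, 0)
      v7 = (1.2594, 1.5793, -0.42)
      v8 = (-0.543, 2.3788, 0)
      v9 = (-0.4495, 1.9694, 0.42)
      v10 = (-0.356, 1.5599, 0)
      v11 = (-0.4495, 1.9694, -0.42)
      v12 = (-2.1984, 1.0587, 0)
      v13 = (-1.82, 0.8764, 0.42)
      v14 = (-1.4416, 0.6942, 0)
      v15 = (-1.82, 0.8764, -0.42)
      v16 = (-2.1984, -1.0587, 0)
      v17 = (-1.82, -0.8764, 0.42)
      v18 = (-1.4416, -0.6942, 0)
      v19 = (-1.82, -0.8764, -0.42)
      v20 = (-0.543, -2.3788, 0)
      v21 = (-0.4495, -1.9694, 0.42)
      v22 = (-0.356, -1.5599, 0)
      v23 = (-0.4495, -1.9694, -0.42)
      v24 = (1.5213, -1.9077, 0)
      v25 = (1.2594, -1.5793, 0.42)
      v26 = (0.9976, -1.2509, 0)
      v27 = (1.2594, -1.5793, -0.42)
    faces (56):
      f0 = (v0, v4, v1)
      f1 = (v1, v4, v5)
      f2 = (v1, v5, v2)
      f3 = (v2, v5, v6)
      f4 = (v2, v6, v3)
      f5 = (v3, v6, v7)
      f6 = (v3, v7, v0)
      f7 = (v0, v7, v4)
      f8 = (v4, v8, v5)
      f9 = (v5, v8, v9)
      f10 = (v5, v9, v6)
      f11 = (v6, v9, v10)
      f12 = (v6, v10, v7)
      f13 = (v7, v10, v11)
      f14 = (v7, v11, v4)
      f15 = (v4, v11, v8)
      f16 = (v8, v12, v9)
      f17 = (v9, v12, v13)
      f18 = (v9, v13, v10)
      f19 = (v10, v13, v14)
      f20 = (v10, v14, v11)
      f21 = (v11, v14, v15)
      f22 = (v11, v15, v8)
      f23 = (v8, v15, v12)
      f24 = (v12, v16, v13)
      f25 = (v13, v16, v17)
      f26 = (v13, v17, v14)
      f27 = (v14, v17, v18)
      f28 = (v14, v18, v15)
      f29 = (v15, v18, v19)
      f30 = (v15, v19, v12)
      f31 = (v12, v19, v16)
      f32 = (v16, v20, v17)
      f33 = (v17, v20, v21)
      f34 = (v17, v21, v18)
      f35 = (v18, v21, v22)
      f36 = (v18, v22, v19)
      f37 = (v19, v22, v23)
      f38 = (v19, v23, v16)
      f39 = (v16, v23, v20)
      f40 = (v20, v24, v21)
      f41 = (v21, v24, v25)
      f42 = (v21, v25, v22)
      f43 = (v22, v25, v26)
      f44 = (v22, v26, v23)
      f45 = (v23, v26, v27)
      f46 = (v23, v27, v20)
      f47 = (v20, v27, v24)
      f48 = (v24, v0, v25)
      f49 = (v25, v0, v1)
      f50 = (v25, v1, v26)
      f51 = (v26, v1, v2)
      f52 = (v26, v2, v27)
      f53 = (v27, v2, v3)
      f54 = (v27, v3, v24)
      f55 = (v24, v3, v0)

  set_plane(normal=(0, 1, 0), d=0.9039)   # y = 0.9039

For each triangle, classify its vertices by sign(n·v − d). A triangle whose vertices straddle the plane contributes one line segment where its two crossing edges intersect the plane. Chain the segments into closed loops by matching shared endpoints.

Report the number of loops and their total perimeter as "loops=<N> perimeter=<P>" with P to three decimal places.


Straddling triangles (18 of 56):
  (v0,v4,v1) [-+-] → (2.0047, 0.9039, 0)–(1.78371, 0.9039, 0.220997)  len=0.3125
  (v1,v4,v5) [-++] → (1.78371, 0.9039, 0.220997)–(1.58468, 0.9039, 0.42)  len=0.2815
  (v1,v5,v2) [-+-] → (1.58468, 0.9039, 0.42)–(1.40506, 0.9039, 0.240384)  len=0.2540
  (v2,v5,v6) [-++] → (1.40506, 0.9039, 0.240384)–(1.16471, 0.9039, 0)  len=0.3399
  (v2,v6,v3) [-+-] → (1.16471, 0.9039, 0)–(1.28121, 0.9039, -0.116508)  len=0.1648
  (v3,v6,v7) [-++] → (1.28121, 0.9039, -0.116508)–(1.58468, 0.9039, -0.42)  len=0.4292
  (v3,v7,v0) [-+-] → (1.58468, 0.9039, -0.42)–(1.76429, 0.9039, -0.240384)  len=0.2540
  (v0,v7,v4) [-++] → (1.76429, 0.9039, -0.240384)–(2.0047, 0.9039, 0)  len=0.3400
  (v9,v12,v13) [++-] → (-1.87708, 0.9039, 0.356643)–(-1.78552, 0.9039, 0.42)  len=0.1113
  (v9,v13,v10) [+-+] → (-1.78552, 0.9039, 0.42)–(-1.7611, 0.9039, 0.403102)  len=0.0297
  (v10,v13,v14) [+--] → (-1.7611, 0.9039, 0.403102)–(-1.17863, 0.9039, 0)  len=0.7083
  (v10,v14,v11) [+-+] → (-1.17863, 0.9039, 0)–(-1.27845, 0.9039, -0.0690668)  len=0.1214
  (v11,v14,v15) [+--] → (-1.27845, 0.9039, -0.0690668)–(-1.78552, 0.9039, -0.42)  len=0.6167
  (v11,v15,v8) [+-+] → (-1.78552, 0.9039, -0.42)–(-1.79663, 0.9039, -0.412312)  len=0.0135
  (v8,v15,v12) [+-+] → (-1.79663, 0.9039, -0.412312)–(-1.87708, 0.9039, -0.356643)  len=0.0978
  (v12,v16,v13) [+--] → (-2.1984, 0.9039, 0)–(-1.87708, 0.9039, 0.356643)  len=0.4800
  (v15,v19,v12) [--+] → (-2.16813, 0.9039, -0.0335983)–(-1.87708, 0.9039, -0.356643)  len=0.4348
  (v12,v19,v16) [+--] → (-2.16813, 0.9039, -0.0335983)–(-2.1984, 0.9039, 0)  len=0.0452

Chained into 2 loop(s):
  loop 1: 8 segments, perimeter = 2.3759
  loop 2: 10 segments, perimeter = 2.6589
Total perimeter = 5.035

loops=2 perimeter=5.035


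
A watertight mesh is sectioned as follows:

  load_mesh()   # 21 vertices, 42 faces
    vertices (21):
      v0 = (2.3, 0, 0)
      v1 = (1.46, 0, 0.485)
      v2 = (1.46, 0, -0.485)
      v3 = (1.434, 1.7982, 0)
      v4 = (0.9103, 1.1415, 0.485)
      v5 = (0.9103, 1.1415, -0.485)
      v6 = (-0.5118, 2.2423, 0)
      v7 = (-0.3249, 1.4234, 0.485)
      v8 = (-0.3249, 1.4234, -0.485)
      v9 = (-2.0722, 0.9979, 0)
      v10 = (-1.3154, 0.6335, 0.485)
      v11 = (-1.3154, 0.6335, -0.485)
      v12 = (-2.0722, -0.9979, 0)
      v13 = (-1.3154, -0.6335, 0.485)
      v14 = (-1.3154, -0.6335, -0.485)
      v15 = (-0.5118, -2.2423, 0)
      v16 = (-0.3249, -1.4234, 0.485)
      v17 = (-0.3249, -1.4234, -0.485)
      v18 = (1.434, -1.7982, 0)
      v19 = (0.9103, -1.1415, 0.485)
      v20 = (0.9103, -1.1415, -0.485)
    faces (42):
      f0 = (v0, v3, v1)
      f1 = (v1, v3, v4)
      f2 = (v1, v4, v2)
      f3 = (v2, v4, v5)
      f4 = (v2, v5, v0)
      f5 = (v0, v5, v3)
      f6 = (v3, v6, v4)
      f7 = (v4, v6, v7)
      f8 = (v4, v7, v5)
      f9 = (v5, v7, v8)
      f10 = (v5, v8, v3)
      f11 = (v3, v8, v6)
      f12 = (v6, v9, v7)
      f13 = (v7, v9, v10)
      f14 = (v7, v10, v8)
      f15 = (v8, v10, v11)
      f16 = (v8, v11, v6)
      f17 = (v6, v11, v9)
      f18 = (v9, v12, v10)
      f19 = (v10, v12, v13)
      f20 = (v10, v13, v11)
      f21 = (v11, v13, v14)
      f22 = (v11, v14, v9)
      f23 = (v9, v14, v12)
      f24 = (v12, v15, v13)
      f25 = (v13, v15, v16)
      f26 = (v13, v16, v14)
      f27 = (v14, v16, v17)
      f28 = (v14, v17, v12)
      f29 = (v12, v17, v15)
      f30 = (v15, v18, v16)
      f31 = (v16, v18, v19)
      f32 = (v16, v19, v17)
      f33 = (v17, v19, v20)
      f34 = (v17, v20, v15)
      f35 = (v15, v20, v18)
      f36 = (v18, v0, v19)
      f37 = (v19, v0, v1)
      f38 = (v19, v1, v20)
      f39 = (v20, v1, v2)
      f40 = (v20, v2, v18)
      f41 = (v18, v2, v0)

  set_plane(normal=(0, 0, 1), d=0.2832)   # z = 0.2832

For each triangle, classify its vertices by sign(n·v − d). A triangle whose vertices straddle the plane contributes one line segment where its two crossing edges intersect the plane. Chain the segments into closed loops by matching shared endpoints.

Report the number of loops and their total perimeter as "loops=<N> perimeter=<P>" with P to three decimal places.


Straddling triangles (28 of 42):
  (v0,v3,v1) [--+] → (1.44918, 0.7482, 0.2832)–(1.80951, 0, 0.2832)  len=0.8304
  (v1,v3,v4) [+-+] → (1.44918, 0.7482, 0.2832)–(1.1282, 1.41474, 0.2832)  len=0.7398
  (v1,v4,v2) [++-] → (1.02466, 0.904021, 0.2832)–(1.46, 0, 0.2832)  len=1.0034
  (v2,v4,v5) [-+-] → (1.02466, 0.904021, 0.2832)–(0.9103, 1.1415, 0.2832)  len=0.2636
  (v3,v6,v4) [--+] → (0.318589, 1.59952, 0.2832)–(1.1282, 1.41474, 0.2832)  len=0.8304
  (v4,v6,v7) [+-+] → (0.318589, 1.59952, 0.2832)–(-0.402666, 1.76413, 0.2832)  len=0.7398
  (v4,v7,v5) [++-] → (-0.0679275, 1.36475, 0.2832)–(0.9103, 1.1415, 0.2832)  len=1.0034
  (v5,v7,v8) [-+-] → (-0.0679275, 1.36475, 0.2832)–(-0.3249, 1.4234, 0.2832)  len=0.2636
  (v6,v9,v7) [--+] → (-1.05192, 1.24636, 0.2832)–(-0.402666, 1.76413, 0.2832)  len=0.8304
  (v7,v9,v10) [+-+] → (-1.05192, 1.24636, 0.2832)–(-1.63029, 0.78512, 0.2832)  len=0.7398
  (v7,v10,v8) [++-] → (-1.10934, 0.797832, 0.2832)–(-0.3249, 1.4234, 0.2832)  len=1.0033
  (v8,v10,v11) [-+-] → (-1.10934, 0.797832, 0.2832)–(-1.3154, 0.6335, 0.2832)  len=0.2636
  (v9,v12,v10) [--+] → (-1.63029, -0.0452969, 0.2832)–(-1.63029, 0.78512, 0.2832)  len=0.8304
  (v10,v12,v13) [+-+] → (-1.63029, -0.0452969, 0.2832)–(-1.63029, -0.78512, 0.2832)  len=0.7398
  (v10,v13,v11) [++-] → (-1.3154, -0.369912, 0.2832)–(-1.3154, 0.6335, 0.2832)  len=1.0034
  (v11,v13,v14) [-+-] → (-1.3154, -0.369912, 0.2832)–(-1.3154, -0.6335, 0.2832)  len=0.2636
  (v12,v15,v13) [--+] → (-0.981036, -1.30289, 0.2832)–(-1.63029, -0.78512, 0.2832)  len=0.8304
  (v13,v15,v16) [+-+] → (-0.981036, -1.30289, 0.2832)–(-0.402666, -1.76413, 0.2832)  len=0.7398
  (v13,v16,v14) [++-] → (-0.530965, -1.25907, 0.2832)–(-1.3154, -0.6335, 0.2832)  len=1.0033
  (v14,v16,v17) [-+-] → (-0.530965, -1.25907, 0.2832)–(-0.3249, -1.4234, 0.2832)  len=0.2636
  (v15,v18,v16) [--+] → (0.406947, -1.57935, 0.2832)–(-0.402666, -1.76413, 0.2832)  len=0.8304
  (v16,v18,v19) [+-+] → (0.406947, -1.57935, 0.2832)–(1.1282, -1.41474, 0.2832)  len=0.7398
  (v16,v19,v17) [++-] → (0.653327, -1.20015, 0.2832)–(-0.3249, -1.4234, 0.2832)  len=1.0034
  (v17,v19,v20) [-+-] → (0.653327, -1.20015, 0.2832)–(0.9103, -1.1415, 0.2832)  len=0.2636
  (v18,v0,v19) [--+] → (1.48853, -0.666542, 0.2832)–(1.1282, -1.41474, 0.2832)  len=0.8304
  (v19,v0,v1) [+-+] → (1.48853, -0.666542, 0.2832)–(1.80951, 0, 0.2832)  len=0.7398
  (v19,v1,v20) [++-] → (1.34564, -0.237479, 0.2832)–(0.9103, -1.1415, 0.2832)  len=1.0034
  (v20,v1,v2) [-+-] → (1.34564, -0.237479, 0.2832)–(1.46, 0, 0.2832)  len=0.2636

Chained into 2 loop(s):
  loop 1: 14 segments, perimeter = 10.9916
  loop 2: 14 segments, perimeter = 8.8686
Total perimeter = 19.860

loops=2 perimeter=19.860


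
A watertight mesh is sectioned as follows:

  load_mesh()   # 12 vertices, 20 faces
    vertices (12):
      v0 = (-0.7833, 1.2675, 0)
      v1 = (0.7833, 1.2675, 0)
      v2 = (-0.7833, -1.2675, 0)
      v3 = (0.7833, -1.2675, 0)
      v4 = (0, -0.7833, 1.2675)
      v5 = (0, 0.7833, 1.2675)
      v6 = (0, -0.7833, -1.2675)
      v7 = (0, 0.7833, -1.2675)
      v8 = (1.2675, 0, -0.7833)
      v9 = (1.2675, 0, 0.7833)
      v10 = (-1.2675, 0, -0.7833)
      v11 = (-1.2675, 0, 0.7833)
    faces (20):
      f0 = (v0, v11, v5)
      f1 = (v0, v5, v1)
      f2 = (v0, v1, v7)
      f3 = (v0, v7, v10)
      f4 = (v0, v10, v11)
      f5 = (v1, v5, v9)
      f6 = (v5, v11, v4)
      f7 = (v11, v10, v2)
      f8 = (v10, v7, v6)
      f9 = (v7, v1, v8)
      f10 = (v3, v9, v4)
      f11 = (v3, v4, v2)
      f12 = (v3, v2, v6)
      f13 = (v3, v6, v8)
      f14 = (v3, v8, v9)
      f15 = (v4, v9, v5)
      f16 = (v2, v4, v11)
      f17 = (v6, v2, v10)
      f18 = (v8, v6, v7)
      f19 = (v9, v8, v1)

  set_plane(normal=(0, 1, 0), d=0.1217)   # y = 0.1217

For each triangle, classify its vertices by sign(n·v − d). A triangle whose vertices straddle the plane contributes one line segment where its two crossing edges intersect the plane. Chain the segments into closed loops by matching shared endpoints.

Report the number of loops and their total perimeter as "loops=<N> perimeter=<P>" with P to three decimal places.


Straddling triangles (10 of 20):
  (v0,v11,v5) [+-+] → (-1.22101, 0.1217, 0.708091)–(-1.07057, 0.1217, 0.858529)  len=0.2128
  (v0,v7,v10) [++-] → (-1.07057, 0.1217, -0.858529)–(-1.22101, 0.1217, -0.708091)  len=0.2128
  (v0,v10,v11) [+--] → (-1.22101, 0.1217, -0.708091)–(-1.22101, 0.1217, 0.708091)  len=1.4162
  (v1,v5,v9) [++-] → (1.07057, 0.1217, 0.858529)–(1.22101, 0.1217, 0.708091)  len=0.2128
  (v5,v11,v4) [+--] → (-1.07057, 0.1217, 0.858529)–(0, 0.1217, 1.2675)  len=1.1460
  (v10,v7,v6) [-+-] → (-1.07057, 0.1217, -0.858529)–(0, 0.1217, -1.2675)  len=1.1460
  (v7,v1,v8) [++-] → (1.22101, 0.1217, -0.708091)–(1.07057, 0.1217, -0.858529)  len=0.2128
  (v4,v9,v5) [--+] → (1.07057, 0.1217, 0.858529)–(0, 0.1217, 1.2675)  len=1.1460
  (v8,v6,v7) [--+] → (0, 0.1217, -1.2675)–(1.07057, 0.1217, -0.858529)  len=1.1460
  (v9,v8,v1) [--+] → (1.22101, 0.1217, -0.708091)–(1.22101, 0.1217, 0.708091)  len=1.4162

Chained into 1 loop(s):
  loop 1: 10 segments, perimeter = 8.2675
Total perimeter = 8.267

loops=1 perimeter=8.267


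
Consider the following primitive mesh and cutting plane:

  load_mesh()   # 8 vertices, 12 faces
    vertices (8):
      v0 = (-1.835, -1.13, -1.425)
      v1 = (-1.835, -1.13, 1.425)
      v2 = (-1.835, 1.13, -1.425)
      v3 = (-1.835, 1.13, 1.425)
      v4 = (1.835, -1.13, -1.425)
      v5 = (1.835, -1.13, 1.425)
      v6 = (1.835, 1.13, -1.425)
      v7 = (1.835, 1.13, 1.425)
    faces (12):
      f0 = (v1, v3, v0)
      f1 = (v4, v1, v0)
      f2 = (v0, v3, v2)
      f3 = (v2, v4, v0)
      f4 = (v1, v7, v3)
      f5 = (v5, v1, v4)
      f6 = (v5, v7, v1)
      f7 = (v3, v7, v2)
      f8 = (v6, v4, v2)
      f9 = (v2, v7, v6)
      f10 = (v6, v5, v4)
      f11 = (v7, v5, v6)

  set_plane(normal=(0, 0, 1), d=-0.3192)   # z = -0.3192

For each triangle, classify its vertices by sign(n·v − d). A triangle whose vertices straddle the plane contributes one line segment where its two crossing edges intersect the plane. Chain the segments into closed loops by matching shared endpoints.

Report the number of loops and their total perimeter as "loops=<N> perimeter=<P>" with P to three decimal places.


loops=1 perimeter=11.860

Straddling triangles (8 of 12):
  (v1,v3,v0) [++-] → (-1.835, -0.25312, -0.3192)–(-1.835, -1.13, -0.3192)  len=0.8769
  (v4,v1,v0) [-+-] → (0.41104, -1.13, -0.3192)–(-1.835, -1.13, -0.3192)  len=2.2460
  (v0,v3,v2) [-+-] → (-1.835, -0.25312, -0.3192)–(-1.835, 1.13, -0.3192)  len=1.3831
  (v5,v1,v4) [++-] → (0.41104, -1.13, -0.3192)–(1.835, -1.13, -0.3192)  len=1.4240
  (v3,v7,v2) [++-] → (-0.41104, 1.13, -0.3192)–(-1.835, 1.13, -0.3192)  len=1.4240
  (v2,v7,v6) [-+-] → (-0.41104, 1.13, -0.3192)–(1.835, 1.13, -0.3192)  len=2.2460
  (v6,v5,v4) [-+-] → (1.835, 0.25312, -0.3192)–(1.835, -1.13, -0.3192)  len=1.3831
  (v7,v5,v6) [++-] → (1.835, 0.25312, -0.3192)–(1.835, 1.13, -0.3192)  len=0.8769

Chained into 1 loop(s):
  loop 1: 8 segments, perimeter = 11.8600
Total perimeter = 11.860


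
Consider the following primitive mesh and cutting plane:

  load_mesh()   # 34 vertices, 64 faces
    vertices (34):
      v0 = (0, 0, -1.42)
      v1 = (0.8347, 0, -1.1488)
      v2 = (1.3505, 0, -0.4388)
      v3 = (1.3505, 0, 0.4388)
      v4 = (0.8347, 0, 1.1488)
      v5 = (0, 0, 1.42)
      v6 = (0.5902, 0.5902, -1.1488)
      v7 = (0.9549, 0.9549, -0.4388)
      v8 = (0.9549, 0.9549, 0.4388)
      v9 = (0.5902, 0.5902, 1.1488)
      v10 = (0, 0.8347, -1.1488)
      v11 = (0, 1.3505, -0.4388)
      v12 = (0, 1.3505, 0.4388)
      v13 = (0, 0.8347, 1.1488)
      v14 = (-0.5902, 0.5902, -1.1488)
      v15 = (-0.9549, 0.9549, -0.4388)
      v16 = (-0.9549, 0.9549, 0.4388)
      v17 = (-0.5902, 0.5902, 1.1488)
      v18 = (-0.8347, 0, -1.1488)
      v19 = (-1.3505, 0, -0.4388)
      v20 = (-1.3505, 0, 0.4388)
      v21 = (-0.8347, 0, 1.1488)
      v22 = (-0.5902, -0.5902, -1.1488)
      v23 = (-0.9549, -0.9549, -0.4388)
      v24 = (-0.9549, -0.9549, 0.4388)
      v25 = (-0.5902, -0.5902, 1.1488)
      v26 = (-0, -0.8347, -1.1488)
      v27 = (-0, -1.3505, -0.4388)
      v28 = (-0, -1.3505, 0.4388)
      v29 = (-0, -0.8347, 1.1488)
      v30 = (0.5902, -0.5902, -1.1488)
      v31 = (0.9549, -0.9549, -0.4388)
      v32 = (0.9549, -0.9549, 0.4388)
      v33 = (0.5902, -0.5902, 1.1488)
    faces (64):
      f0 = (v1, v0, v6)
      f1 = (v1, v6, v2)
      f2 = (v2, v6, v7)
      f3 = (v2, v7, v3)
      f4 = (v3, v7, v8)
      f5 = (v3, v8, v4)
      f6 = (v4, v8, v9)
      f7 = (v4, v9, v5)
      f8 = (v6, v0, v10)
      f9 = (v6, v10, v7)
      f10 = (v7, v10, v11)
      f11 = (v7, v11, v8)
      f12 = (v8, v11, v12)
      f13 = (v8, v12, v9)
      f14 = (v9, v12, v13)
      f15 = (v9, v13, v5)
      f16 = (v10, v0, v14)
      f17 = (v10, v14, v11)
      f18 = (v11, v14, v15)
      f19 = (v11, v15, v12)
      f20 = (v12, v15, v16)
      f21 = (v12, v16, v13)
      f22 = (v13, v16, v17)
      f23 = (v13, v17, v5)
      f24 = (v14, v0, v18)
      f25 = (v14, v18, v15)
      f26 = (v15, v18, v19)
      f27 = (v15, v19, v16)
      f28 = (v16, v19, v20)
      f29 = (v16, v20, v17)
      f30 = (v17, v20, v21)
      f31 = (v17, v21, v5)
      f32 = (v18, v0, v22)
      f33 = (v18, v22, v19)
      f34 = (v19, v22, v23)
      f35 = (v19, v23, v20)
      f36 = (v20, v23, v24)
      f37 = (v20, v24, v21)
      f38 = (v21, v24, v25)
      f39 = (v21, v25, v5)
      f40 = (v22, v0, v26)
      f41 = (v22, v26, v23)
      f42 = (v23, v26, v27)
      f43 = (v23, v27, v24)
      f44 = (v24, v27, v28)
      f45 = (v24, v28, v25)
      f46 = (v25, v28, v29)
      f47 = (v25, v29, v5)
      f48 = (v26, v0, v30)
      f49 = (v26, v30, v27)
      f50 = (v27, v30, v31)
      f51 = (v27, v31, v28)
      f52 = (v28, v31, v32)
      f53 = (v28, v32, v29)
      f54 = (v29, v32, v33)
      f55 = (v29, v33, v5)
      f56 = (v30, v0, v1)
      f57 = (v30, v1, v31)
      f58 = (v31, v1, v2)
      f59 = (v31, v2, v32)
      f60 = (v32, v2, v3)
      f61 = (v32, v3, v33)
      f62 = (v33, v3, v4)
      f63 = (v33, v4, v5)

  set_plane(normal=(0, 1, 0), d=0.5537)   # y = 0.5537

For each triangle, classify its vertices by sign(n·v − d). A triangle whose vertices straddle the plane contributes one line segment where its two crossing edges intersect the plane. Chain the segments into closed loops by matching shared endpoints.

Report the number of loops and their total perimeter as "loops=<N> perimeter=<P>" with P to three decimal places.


Straddling triangles (20 of 64):
  (v1,v0,v6) [--+] → (0.5537, 0.5537, -1.16557)–(0.605321, 0.5537, -1.1488)  len=0.0543
  (v1,v6,v2) [-+-] → (0.605321, 0.5537, -1.1488)–(0.63722, 0.5537, -1.10489)  len=0.0543
  (v2,v6,v7) [-++] → (0.63722, 0.5537, -1.10489)–(1.12111, 0.5537, -0.4388)  len=0.8233
  (v2,v7,v3) [-+-] → (1.12111, 0.5537, -0.4388)–(1.12111, 0.5537, -0.0700775)  len=0.3687
  (v3,v7,v8) [-++] → (1.12111, 0.5537, -0.0700775)–(1.12111, 0.5537, 0.4388)  len=0.5089
  (v3,v8,v4) [-+-] → (1.12111, 0.5537, 0.4388)–(0.904398, 0.5537, 0.737106)  len=0.3687
  (v4,v8,v9) [-++] → (0.904398, 0.5537, 0.737106)–(0.605321, 0.5537, 1.1488)  len=0.5089
  (v4,v9,v5) [-+-] → (0.605321, 0.5537, 1.1488)–(0.5537, 0.5537, 1.16557)  len=0.0543
  (v6,v0,v10) [+-+] → (0.5537, 0.5537, -1.16557)–(0, 0.5537, -1.2401)  len=0.5587
  (v9,v13,v5) [++-] → (0, 0.5537, 1.2401)–(0.5537, 0.5537, 1.16557)  len=0.5587
  (v10,v0,v14) [+-+] → (0, 0.5537, -1.2401)–(-0.5537, 0.5537, -1.16557)  len=0.5587
  (v13,v17,v5) [++-] → (-0.5537, 0.5537, 1.16557)–(0, 0.5537, 1.2401)  len=0.5587
  (v14,v0,v18) [+--] → (-0.5537, 0.5537, -1.16557)–(-0.605321, 0.5537, -1.1488)  len=0.0543
  (v14,v18,v15) [+-+] → (-0.605321, 0.5537, -1.1488)–(-0.904398, 0.5537, -0.737106)  len=0.5089
  (v15,v18,v19) [+--] → (-0.904398, 0.5537, -0.737106)–(-1.12111, 0.5537, -0.4388)  len=0.3687
  (v15,v19,v16) [+-+] → (-1.12111, 0.5537, -0.4388)–(-1.12111, 0.5537, 0.0700775)  len=0.5089
  (v16,v19,v20) [+--] → (-1.12111, 0.5537, 0.0700775)–(-1.12111, 0.5537, 0.4388)  len=0.3687
  (v16,v20,v17) [+-+] → (-1.12111, 0.5537, 0.4388)–(-0.63722, 0.5537, 1.10489)  len=0.8233
  (v17,v20,v21) [+--] → (-0.63722, 0.5537, 1.10489)–(-0.605321, 0.5537, 1.1488)  len=0.0543
  (v17,v21,v5) [+--] → (-0.605321, 0.5537, 1.1488)–(-0.5537, 0.5537, 1.16557)  len=0.0543

Chained into 1 loop(s):
  loop 1: 20 segments, perimeter = 7.7174
Total perimeter = 7.717

loops=1 perimeter=7.717


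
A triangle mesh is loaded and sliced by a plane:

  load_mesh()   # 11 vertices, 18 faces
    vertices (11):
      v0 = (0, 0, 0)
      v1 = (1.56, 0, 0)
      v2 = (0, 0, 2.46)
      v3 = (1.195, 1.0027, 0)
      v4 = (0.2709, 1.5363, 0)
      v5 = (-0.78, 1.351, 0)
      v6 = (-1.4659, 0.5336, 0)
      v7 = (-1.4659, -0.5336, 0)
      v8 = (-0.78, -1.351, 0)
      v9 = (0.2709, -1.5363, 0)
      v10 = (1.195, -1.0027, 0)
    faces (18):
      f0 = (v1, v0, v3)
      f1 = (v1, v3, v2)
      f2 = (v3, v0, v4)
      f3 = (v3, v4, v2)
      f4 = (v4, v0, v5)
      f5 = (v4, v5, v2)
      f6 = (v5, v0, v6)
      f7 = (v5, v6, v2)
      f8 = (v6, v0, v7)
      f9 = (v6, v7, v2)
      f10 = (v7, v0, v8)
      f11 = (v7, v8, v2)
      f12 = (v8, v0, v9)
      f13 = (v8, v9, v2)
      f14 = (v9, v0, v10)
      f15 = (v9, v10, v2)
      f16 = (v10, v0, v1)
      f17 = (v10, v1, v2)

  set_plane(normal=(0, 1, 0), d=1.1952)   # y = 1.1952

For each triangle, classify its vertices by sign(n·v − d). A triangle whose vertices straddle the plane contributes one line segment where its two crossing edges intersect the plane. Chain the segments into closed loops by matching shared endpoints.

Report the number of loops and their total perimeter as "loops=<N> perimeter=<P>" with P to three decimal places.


Straddling triangles (6 of 18):
  (v3,v0,v4) [--+] → (0.210753, 1.1952, 0)–(0.861624, 1.1952, 0)  len=0.6509
  (v3,v4,v2) [-+-] → (0.861624, 1.1952, 0)–(0.210753, 1.1952, 0.546186)  len=0.8497
  (v4,v0,v5) [+-+] → (0.210753, 1.1952, 0)–(-0.690049, 1.1952, 0)  len=0.9008
  (v4,v5,v2) [++-] → (-0.690049, 1.1952, 0.283692)–(0.210753, 1.1952, 0.546186)  len=0.9383
  (v5,v0,v6) [+--] → (-0.690049, 1.1952, 0)–(-0.910736, 1.1952, 0)  len=0.2207
  (v5,v6,v2) [+--] → (-0.910736, 1.1952, 0)–(-0.690049, 1.1952, 0.283692)  len=0.3594

Chained into 1 loop(s):
  loop 1: 6 segments, perimeter = 3.9197
Total perimeter = 3.920

loops=1 perimeter=3.920


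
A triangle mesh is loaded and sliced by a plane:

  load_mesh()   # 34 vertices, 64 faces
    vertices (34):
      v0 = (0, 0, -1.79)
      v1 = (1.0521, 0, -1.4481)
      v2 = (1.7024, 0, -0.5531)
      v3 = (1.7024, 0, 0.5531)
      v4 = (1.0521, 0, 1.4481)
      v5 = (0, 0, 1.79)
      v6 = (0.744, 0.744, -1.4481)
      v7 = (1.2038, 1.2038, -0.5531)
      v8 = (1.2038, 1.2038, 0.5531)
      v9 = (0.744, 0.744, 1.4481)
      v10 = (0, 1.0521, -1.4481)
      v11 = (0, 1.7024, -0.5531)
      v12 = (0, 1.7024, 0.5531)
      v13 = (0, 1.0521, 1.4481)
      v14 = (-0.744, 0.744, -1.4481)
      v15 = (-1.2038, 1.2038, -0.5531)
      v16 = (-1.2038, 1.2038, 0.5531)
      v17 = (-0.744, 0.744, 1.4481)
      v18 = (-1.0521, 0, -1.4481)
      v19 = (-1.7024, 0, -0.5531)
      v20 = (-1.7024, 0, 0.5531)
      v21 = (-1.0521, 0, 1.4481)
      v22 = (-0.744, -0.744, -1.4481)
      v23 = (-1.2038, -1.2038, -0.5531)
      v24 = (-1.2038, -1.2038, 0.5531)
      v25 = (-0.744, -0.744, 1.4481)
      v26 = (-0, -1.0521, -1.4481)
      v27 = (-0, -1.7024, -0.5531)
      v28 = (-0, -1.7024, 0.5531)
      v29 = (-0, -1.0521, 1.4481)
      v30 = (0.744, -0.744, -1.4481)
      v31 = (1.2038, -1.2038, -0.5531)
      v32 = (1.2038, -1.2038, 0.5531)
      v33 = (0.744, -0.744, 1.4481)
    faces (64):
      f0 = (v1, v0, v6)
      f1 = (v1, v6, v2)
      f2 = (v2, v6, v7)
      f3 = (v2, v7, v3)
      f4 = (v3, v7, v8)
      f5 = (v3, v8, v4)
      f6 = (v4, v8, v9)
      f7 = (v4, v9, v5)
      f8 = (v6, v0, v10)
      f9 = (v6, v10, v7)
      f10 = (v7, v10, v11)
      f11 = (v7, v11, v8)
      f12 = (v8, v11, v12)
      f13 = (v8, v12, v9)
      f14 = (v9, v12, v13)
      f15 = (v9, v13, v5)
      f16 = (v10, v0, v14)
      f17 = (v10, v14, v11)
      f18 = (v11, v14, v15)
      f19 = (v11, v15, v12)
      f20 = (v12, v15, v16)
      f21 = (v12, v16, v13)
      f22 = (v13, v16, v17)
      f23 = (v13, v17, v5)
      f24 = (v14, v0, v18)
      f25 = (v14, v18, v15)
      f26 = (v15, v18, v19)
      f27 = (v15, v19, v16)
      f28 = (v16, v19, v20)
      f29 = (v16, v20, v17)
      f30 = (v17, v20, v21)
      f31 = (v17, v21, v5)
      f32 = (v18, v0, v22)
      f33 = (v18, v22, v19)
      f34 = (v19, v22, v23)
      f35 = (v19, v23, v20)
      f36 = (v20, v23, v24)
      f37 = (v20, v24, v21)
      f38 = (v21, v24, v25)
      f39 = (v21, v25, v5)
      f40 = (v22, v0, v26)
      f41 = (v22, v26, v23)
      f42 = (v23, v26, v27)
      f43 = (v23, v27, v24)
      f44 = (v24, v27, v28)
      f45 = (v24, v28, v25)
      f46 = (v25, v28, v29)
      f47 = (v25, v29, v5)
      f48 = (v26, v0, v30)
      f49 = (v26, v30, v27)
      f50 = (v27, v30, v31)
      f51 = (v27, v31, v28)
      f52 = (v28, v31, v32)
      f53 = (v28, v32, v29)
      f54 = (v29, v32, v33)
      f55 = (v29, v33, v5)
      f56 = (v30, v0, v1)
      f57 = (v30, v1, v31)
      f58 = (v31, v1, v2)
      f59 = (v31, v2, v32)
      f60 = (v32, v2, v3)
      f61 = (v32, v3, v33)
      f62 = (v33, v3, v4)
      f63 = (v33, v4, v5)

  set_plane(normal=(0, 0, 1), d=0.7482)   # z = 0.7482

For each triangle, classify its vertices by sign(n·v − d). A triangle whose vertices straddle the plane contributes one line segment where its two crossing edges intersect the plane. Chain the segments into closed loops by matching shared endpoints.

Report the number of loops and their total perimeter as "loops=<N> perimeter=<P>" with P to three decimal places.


loops=1 perimeter=9.556

Straddling triangles (16 of 64):
  (v3,v8,v4) [--+] → (1.17073, 0.941385, 0.7482)–(1.56064, 0, 0.7482)  len=1.0189
  (v4,v8,v9) [+-+] → (1.17073, 0.941385, 0.7482)–(1.10357, 1.10357, 0.7482)  len=0.1755
  (v8,v12,v9) [--+] → (0.162184, 1.49348, 0.7482)–(1.10357, 1.10357, 0.7482)  len=1.0189
  (v9,v12,v13) [+-+] → (0.162184, 1.49348, 0.7482)–(0, 1.56064, 0.7482)  len=0.1755
  (v12,v16,v13) [--+] → (-0.941385, 1.17073, 0.7482)–(0, 1.56064, 0.7482)  len=1.0189
  (v13,v16,v17) [+-+] → (-0.941385, 1.17073, 0.7482)–(-1.10357, 1.10357, 0.7482)  len=0.1755
  (v16,v20,v17) [--+] → (-1.49348, 0.162184, 0.7482)–(-1.10357, 1.10357, 0.7482)  len=1.0189
  (v17,v20,v21) [+-+] → (-1.49348, 0.162184, 0.7482)–(-1.56064, 0, 0.7482)  len=0.1755
  (v20,v24,v21) [--+] → (-1.17073, -0.941385, 0.7482)–(-1.56064, 0, 0.7482)  len=1.0189
  (v21,v24,v25) [+-+] → (-1.17073, -0.941385, 0.7482)–(-1.10357, -1.10357, 0.7482)  len=0.1755
  (v24,v28,v25) [--+] → (-0.162184, -1.49348, 0.7482)–(-1.10357, -1.10357, 0.7482)  len=1.0189
  (v25,v28,v29) [+-+] → (-0.162184, -1.49348, 0.7482)–(0, -1.56064, 0.7482)  len=0.1755
  (v28,v32,v29) [--+] → (0.941385, -1.17073, 0.7482)–(0, -1.56064, 0.7482)  len=1.0189
  (v29,v32,v33) [+-+] → (0.941385, -1.17073, 0.7482)–(1.10357, -1.10357, 0.7482)  len=0.1755
  (v32,v3,v33) [--+] → (1.49348, -0.162184, 0.7482)–(1.10357, -1.10357, 0.7482)  len=1.0189
  (v33,v3,v4) [+-+] → (1.49348, -0.162184, 0.7482)–(1.56064, 0, 0.7482)  len=0.1755

Chained into 1 loop(s):
  loop 1: 16 segments, perimeter = 9.5558
Total perimeter = 9.556
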